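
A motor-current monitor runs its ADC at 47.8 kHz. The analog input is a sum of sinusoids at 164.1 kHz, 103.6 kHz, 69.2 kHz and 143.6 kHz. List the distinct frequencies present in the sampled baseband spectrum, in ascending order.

fs/2 = 23.9 kHz.
164.1 kHz mod fs = 20.7 kHz.
20.7 kHz ≤ fs/2 = 23.9 kHz, appears at 20.7 kHz.
103.6 kHz mod fs = 8 kHz.
8 kHz ≤ fs/2 = 23.9 kHz, appears at 8 kHz.
69.2 kHz mod fs = 21.4 kHz.
21.4 kHz ≤ fs/2 = 23.9 kHz, appears at 21.4 kHz.
143.6 kHz mod fs = 0.2 kHz.
0.2 kHz ≤ fs/2 = 23.9 kHz, appears at 0.2 kHz.
Distinct values: {0.2 kHz, 8 kHz, 20.7 kHz, 21.4 kHz}.

0.2 kHz, 8 kHz, 20.7 kHz, 21.4 kHz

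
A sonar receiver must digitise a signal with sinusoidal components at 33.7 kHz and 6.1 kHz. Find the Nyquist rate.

67.4 kHz

Highest-frequency component: 33.7 kHz.
Nyquist rate = 2 × 33.7 kHz = 67.4 kHz.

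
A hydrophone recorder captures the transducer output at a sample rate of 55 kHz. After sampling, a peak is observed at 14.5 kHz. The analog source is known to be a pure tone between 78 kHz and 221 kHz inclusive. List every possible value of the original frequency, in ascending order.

95.5 kHz, 124.5 kHz, 150.5 kHz, 179.5 kHz, 205.5 kHz

Frequencies that alias to 14.5 kHz are k·fs ± 14.5 kHz for integer k ≥ 0.
k=0: 14.5 kHz.
k=1: 40.5 kHz, 69.5 kHz.
k=2: 95.5 kHz, 124.5 kHz.
k=3: 150.5 kHz, 179.5 kHz.
k=4: 205.5 kHz, 234.5 kHz.
k=5: 260.5 kHz, 289.5 kHz.
Within [78 kHz, 221 kHz]: 95.5 kHz, 124.5 kHz, 150.5 kHz, 179.5 kHz, 205.5 kHz.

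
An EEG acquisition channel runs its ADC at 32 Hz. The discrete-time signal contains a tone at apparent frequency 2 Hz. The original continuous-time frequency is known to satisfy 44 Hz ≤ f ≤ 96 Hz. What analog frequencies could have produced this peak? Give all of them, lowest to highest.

Frequencies that alias to 2 Hz are k·fs ± 2 Hz for integer k ≥ 0.
k=0: 2 Hz.
k=1: 30 Hz, 34 Hz.
k=2: 62 Hz, 66 Hz.
k=3: 94 Hz, 98 Hz.
k=4: 126 Hz, 130 Hz.
Within [44 Hz, 96 Hz]: 62 Hz, 66 Hz, 94 Hz.

62 Hz, 66 Hz, 94 Hz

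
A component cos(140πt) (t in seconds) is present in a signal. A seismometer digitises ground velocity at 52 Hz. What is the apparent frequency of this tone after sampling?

18 Hz

ω = 140π rad/s → f = ω/(2π) = 70 Hz.
70 Hz mod fs = 18 Hz.
18 Hz ≤ fs/2 = 26 Hz, appears at 18 Hz.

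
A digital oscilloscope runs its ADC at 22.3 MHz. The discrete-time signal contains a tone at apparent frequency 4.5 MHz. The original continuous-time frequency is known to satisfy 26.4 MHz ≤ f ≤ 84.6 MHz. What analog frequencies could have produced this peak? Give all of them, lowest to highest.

26.8 MHz, 40.1 MHz, 49.1 MHz, 62.4 MHz, 71.4 MHz

Frequencies that alias to 4.5 MHz are k·fs ± 4.5 MHz for integer k ≥ 0.
k=0: 4.5 MHz.
k=1: 17.8 MHz, 26.8 MHz.
k=2: 40.1 MHz, 49.1 MHz.
k=3: 62.4 MHz, 71.4 MHz.
k=4: 84.7 MHz, 93.7 MHz.
Within [26.4 MHz, 84.6 MHz]: 26.8 MHz, 40.1 MHz, 49.1 MHz, 62.4 MHz, 71.4 MHz.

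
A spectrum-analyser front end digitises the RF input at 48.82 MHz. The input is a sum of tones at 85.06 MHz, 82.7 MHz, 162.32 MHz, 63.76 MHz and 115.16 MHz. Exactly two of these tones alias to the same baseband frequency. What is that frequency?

fs/2 = 24.41 MHz.
85.06 MHz mod fs = 36.24 MHz.
36.24 MHz > fs/2 = 24.41 MHz, folds to fs − 36.24 MHz = 12.58 MHz.
82.7 MHz mod fs = 33.88 MHz.
33.88 MHz > fs/2 = 24.41 MHz, folds to fs − 33.88 MHz = 14.94 MHz.
162.32 MHz mod fs = 15.86 MHz.
15.86 MHz ≤ fs/2 = 24.41 MHz, appears at 15.86 MHz.
63.76 MHz mod fs = 14.94 MHz.
14.94 MHz ≤ fs/2 = 24.41 MHz, appears at 14.94 MHz.
115.16 MHz mod fs = 17.52 MHz.
17.52 MHz ≤ fs/2 = 24.41 MHz, appears at 17.52 MHz.
63.76 MHz and 82.7 MHz both map to 14.94 MHz.

14.94 MHz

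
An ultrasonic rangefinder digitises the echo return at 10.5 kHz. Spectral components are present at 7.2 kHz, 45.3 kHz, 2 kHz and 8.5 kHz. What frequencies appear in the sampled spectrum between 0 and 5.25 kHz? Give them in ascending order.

fs/2 = 5.25 kHz.
7.2 kHz > fs/2 = 5.25 kHz, folds to fs − 7.2 kHz = 3.3 kHz.
45.3 kHz mod fs = 3.3 kHz.
3.3 kHz ≤ fs/2 = 5.25 kHz, appears at 3.3 kHz.
2 kHz ≤ fs/2 = 5.25 kHz, passes unchanged.
8.5 kHz > fs/2 = 5.25 kHz, folds to fs − 8.5 kHz = 2 kHz.
Distinct values: {2 kHz, 3.3 kHz}.

2 kHz, 3.3 kHz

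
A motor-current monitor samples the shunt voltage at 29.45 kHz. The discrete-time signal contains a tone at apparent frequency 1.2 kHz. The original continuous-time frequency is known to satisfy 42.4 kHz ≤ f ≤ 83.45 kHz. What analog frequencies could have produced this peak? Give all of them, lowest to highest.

Frequencies that alias to 1.2 kHz are k·fs ± 1.2 kHz for integer k ≥ 0.
k=0: 1.2 kHz.
k=1: 28.25 kHz, 30.65 kHz.
k=2: 57.7 kHz, 60.1 kHz.
k=3: 87.15 kHz, 89.55 kHz.
Within [42.4 kHz, 83.45 kHz]: 57.7 kHz, 60.1 kHz.

57.7 kHz, 60.1 kHz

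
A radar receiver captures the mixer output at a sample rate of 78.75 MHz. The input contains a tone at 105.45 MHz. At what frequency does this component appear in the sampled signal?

26.7 MHz

105.45 MHz mod fs = 26.7 MHz.
26.7 MHz ≤ fs/2 = 39.375 MHz, appears at 26.7 MHz.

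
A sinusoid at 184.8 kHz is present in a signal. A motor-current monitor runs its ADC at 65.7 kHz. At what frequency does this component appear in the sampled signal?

12.3 kHz

184.8 kHz mod fs = 53.4 kHz.
53.4 kHz > fs/2 = 32.85 kHz, folds to fs − 53.4 kHz = 12.3 kHz.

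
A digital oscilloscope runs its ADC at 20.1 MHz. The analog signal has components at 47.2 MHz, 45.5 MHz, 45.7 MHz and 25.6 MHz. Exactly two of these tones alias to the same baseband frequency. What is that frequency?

fs/2 = 10.05 MHz.
47.2 MHz mod fs = 7 MHz.
7 MHz ≤ fs/2 = 10.05 MHz, appears at 7 MHz.
45.5 MHz mod fs = 5.3 MHz.
5.3 MHz ≤ fs/2 = 10.05 MHz, appears at 5.3 MHz.
45.7 MHz mod fs = 5.5 MHz.
5.5 MHz ≤ fs/2 = 10.05 MHz, appears at 5.5 MHz.
25.6 MHz mod fs = 5.5 MHz.
5.5 MHz ≤ fs/2 = 10.05 MHz, appears at 5.5 MHz.
25.6 MHz and 45.7 MHz both map to 5.5 MHz.

5.5 MHz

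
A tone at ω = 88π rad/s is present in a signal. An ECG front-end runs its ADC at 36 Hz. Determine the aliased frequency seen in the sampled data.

ω = 88π rad/s → f = ω/(2π) = 44 Hz.
44 Hz mod fs = 8 Hz.
8 Hz ≤ fs/2 = 18 Hz, appears at 8 Hz.

8 Hz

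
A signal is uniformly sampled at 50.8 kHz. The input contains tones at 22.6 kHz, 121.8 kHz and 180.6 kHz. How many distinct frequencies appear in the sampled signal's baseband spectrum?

2

fs/2 = 25.4 kHz.
22.6 kHz ≤ fs/2 = 25.4 kHz, passes unchanged.
121.8 kHz mod fs = 20.2 kHz.
20.2 kHz ≤ fs/2 = 25.4 kHz, appears at 20.2 kHz.
180.6 kHz mod fs = 28.2 kHz.
28.2 kHz > fs/2 = 25.4 kHz, folds to fs − 28.2 kHz = 22.6 kHz.
Distinct values: {20.2 kHz, 22.6 kHz} → 2.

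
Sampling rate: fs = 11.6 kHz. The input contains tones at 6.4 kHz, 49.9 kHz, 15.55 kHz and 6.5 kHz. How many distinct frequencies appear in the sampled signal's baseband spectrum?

fs/2 = 5.8 kHz.
6.4 kHz > fs/2 = 5.8 kHz, folds to fs − 6.4 kHz = 5.2 kHz.
49.9 kHz mod fs = 3.5 kHz.
3.5 kHz ≤ fs/2 = 5.8 kHz, appears at 3.5 kHz.
15.55 kHz mod fs = 3.95 kHz.
3.95 kHz ≤ fs/2 = 5.8 kHz, appears at 3.95 kHz.
6.5 kHz > fs/2 = 5.8 kHz, folds to fs − 6.5 kHz = 5.1 kHz.
Distinct values: {3.5 kHz, 3.95 kHz, 5.1 kHz, 5.2 kHz} → 4.

4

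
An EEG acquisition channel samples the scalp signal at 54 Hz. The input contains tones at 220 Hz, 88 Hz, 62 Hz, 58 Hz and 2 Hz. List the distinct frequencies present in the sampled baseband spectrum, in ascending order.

fs/2 = 27 Hz.
220 Hz mod fs = 4 Hz.
4 Hz ≤ fs/2 = 27 Hz, appears at 4 Hz.
88 Hz mod fs = 34 Hz.
34 Hz > fs/2 = 27 Hz, folds to fs − 34 Hz = 20 Hz.
62 Hz mod fs = 8 Hz.
8 Hz ≤ fs/2 = 27 Hz, appears at 8 Hz.
58 Hz mod fs = 4 Hz.
4 Hz ≤ fs/2 = 27 Hz, appears at 4 Hz.
2 Hz ≤ fs/2 = 27 Hz, passes unchanged.
Distinct values: {2 Hz, 4 Hz, 8 Hz, 20 Hz}.

2 Hz, 4 Hz, 8 Hz, 20 Hz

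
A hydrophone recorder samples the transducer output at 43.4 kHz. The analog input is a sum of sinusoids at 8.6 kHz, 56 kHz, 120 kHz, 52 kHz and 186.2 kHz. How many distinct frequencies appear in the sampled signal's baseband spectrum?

3

fs/2 = 21.7 kHz.
8.6 kHz ≤ fs/2 = 21.7 kHz, passes unchanged.
56 kHz mod fs = 12.6 kHz.
12.6 kHz ≤ fs/2 = 21.7 kHz, appears at 12.6 kHz.
120 kHz mod fs = 33.2 kHz.
33.2 kHz > fs/2 = 21.7 kHz, folds to fs − 33.2 kHz = 10.2 kHz.
52 kHz mod fs = 8.6 kHz.
8.6 kHz ≤ fs/2 = 21.7 kHz, appears at 8.6 kHz.
186.2 kHz mod fs = 12.6 kHz.
12.6 kHz ≤ fs/2 = 21.7 kHz, appears at 12.6 kHz.
Distinct values: {8.6 kHz, 10.2 kHz, 12.6 kHz} → 3.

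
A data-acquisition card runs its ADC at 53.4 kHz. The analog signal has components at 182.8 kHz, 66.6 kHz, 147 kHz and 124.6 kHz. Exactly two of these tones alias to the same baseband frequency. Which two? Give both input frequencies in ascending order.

fs/2 = 26.7 kHz.
182.8 kHz mod fs = 22.6 kHz.
22.6 kHz ≤ fs/2 = 26.7 kHz, appears at 22.6 kHz.
66.6 kHz mod fs = 13.2 kHz.
13.2 kHz ≤ fs/2 = 26.7 kHz, appears at 13.2 kHz.
147 kHz mod fs = 40.2 kHz.
40.2 kHz > fs/2 = 26.7 kHz, folds to fs − 40.2 kHz = 13.2 kHz.
124.6 kHz mod fs = 17.8 kHz.
17.8 kHz ≤ fs/2 = 26.7 kHz, appears at 17.8 kHz.
66.6 kHz and 147 kHz both map to 13.2 kHz.

66.6 kHz, 147 kHz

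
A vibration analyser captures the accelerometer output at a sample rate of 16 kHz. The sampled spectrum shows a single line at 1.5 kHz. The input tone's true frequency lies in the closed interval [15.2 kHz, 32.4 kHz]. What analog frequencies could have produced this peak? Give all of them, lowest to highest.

Frequencies that alias to 1.5 kHz are k·fs ± 1.5 kHz for integer k ≥ 0.
k=0: 1.5 kHz.
k=1: 14.5 kHz, 17.5 kHz.
k=2: 30.5 kHz, 33.5 kHz.
k=3: 46.5 kHz, 49.5 kHz.
Within [15.2 kHz, 32.4 kHz]: 17.5 kHz, 30.5 kHz.

17.5 kHz, 30.5 kHz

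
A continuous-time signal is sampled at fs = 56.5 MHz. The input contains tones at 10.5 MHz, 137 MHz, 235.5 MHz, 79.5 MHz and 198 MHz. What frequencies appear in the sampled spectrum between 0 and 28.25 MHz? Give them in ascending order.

fs/2 = 28.25 MHz.
10.5 MHz ≤ fs/2 = 28.25 MHz, passes unchanged.
137 MHz mod fs = 24 MHz.
24 MHz ≤ fs/2 = 28.25 MHz, appears at 24 MHz.
235.5 MHz mod fs = 9.5 MHz.
9.5 MHz ≤ fs/2 = 28.25 MHz, appears at 9.5 MHz.
79.5 MHz mod fs = 23 MHz.
23 MHz ≤ fs/2 = 28.25 MHz, appears at 23 MHz.
198 MHz mod fs = 28.5 MHz.
28.5 MHz > fs/2 = 28.25 MHz, folds to fs − 28.5 MHz = 28 MHz.
Distinct values: {9.5 MHz, 10.5 MHz, 23 MHz, 24 MHz, 28 MHz}.

9.5 MHz, 10.5 MHz, 23 MHz, 24 MHz, 28 MHz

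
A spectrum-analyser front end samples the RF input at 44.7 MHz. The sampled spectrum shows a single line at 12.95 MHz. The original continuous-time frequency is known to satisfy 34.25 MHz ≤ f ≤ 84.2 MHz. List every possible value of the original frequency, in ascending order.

Frequencies that alias to 12.95 MHz are k·fs ± 12.95 MHz for integer k ≥ 0.
k=0: 12.95 MHz.
k=1: 31.75 MHz, 57.65 MHz.
k=2: 76.45 MHz, 102.35 MHz.
k=3: 121.15 MHz, 147.05 MHz.
Within [34.25 MHz, 84.2 MHz]: 57.65 MHz, 76.45 MHz.

57.65 MHz, 76.45 MHz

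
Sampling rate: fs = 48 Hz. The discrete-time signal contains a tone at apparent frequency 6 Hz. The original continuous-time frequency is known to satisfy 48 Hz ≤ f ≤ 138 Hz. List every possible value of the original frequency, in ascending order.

Frequencies that alias to 6 Hz are k·fs ± 6 Hz for integer k ≥ 0.
k=0: 6 Hz.
k=1: 42 Hz, 54 Hz.
k=2: 90 Hz, 102 Hz.
k=3: 138 Hz, 150 Hz.
k=4: 186 Hz, 198 Hz.
Within [48 Hz, 138 Hz]: 54 Hz, 90 Hz, 102 Hz, 138 Hz.

54 Hz, 90 Hz, 102 Hz, 138 Hz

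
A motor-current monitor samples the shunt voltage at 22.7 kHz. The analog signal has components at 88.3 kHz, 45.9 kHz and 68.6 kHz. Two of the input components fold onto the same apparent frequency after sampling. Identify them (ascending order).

45.9 kHz, 68.6 kHz

fs/2 = 11.35 kHz.
88.3 kHz mod fs = 20.2 kHz.
20.2 kHz > fs/2 = 11.35 kHz, folds to fs − 20.2 kHz = 2.5 kHz.
45.9 kHz mod fs = 0.5 kHz.
0.5 kHz ≤ fs/2 = 11.35 kHz, appears at 0.5 kHz.
68.6 kHz mod fs = 0.5 kHz.
0.5 kHz ≤ fs/2 = 11.35 kHz, appears at 0.5 kHz.
45.9 kHz and 68.6 kHz both map to 0.5 kHz.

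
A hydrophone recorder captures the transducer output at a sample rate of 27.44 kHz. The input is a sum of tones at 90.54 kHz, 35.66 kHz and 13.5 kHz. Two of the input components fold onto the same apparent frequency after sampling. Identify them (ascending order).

35.66 kHz, 90.54 kHz

fs/2 = 13.72 kHz.
90.54 kHz mod fs = 8.22 kHz.
8.22 kHz ≤ fs/2 = 13.72 kHz, appears at 8.22 kHz.
35.66 kHz mod fs = 8.22 kHz.
8.22 kHz ≤ fs/2 = 13.72 kHz, appears at 8.22 kHz.
13.5 kHz ≤ fs/2 = 13.72 kHz, passes unchanged.
35.66 kHz and 90.54 kHz both map to 8.22 kHz.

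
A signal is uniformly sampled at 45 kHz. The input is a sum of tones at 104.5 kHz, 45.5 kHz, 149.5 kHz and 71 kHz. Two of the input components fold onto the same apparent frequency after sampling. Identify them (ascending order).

104.5 kHz, 149.5 kHz

fs/2 = 22.5 kHz.
104.5 kHz mod fs = 14.5 kHz.
14.5 kHz ≤ fs/2 = 22.5 kHz, appears at 14.5 kHz.
45.5 kHz mod fs = 0.5 kHz.
0.5 kHz ≤ fs/2 = 22.5 kHz, appears at 0.5 kHz.
149.5 kHz mod fs = 14.5 kHz.
14.5 kHz ≤ fs/2 = 22.5 kHz, appears at 14.5 kHz.
71 kHz mod fs = 26 kHz.
26 kHz > fs/2 = 22.5 kHz, folds to fs − 26 kHz = 19 kHz.
104.5 kHz and 149.5 kHz both map to 14.5 kHz.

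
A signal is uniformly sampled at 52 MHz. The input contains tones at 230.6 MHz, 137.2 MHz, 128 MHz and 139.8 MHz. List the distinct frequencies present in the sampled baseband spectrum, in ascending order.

16.2 MHz, 18.8 MHz, 22.6 MHz, 24 MHz

fs/2 = 26 MHz.
230.6 MHz mod fs = 22.6 MHz.
22.6 MHz ≤ fs/2 = 26 MHz, appears at 22.6 MHz.
137.2 MHz mod fs = 33.2 MHz.
33.2 MHz > fs/2 = 26 MHz, folds to fs − 33.2 MHz = 18.8 MHz.
128 MHz mod fs = 24 MHz.
24 MHz ≤ fs/2 = 26 MHz, appears at 24 MHz.
139.8 MHz mod fs = 35.8 MHz.
35.8 MHz > fs/2 = 26 MHz, folds to fs − 35.8 MHz = 16.2 MHz.
Distinct values: {16.2 MHz, 18.8 MHz, 22.6 MHz, 24 MHz}.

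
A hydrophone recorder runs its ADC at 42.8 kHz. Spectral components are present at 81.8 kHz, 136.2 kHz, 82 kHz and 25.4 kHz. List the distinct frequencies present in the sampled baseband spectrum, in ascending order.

3.6 kHz, 3.8 kHz, 7.8 kHz, 17.4 kHz

fs/2 = 21.4 kHz.
81.8 kHz mod fs = 39 kHz.
39 kHz > fs/2 = 21.4 kHz, folds to fs − 39 kHz = 3.8 kHz.
136.2 kHz mod fs = 7.8 kHz.
7.8 kHz ≤ fs/2 = 21.4 kHz, appears at 7.8 kHz.
82 kHz mod fs = 39.2 kHz.
39.2 kHz > fs/2 = 21.4 kHz, folds to fs − 39.2 kHz = 3.6 kHz.
25.4 kHz > fs/2 = 21.4 kHz, folds to fs − 25.4 kHz = 17.4 kHz.
Distinct values: {3.6 kHz, 3.8 kHz, 7.8 kHz, 17.4 kHz}.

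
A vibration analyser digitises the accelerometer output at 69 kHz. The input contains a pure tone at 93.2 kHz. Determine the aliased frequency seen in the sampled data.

93.2 kHz mod fs = 24.2 kHz.
24.2 kHz ≤ fs/2 = 34.5 kHz, appears at 24.2 kHz.

24.2 kHz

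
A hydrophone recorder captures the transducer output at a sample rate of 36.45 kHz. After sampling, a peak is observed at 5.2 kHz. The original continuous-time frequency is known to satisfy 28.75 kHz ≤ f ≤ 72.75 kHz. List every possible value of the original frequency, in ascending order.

31.25 kHz, 41.65 kHz, 67.7 kHz

Frequencies that alias to 5.2 kHz are k·fs ± 5.2 kHz for integer k ≥ 0.
k=0: 5.2 kHz.
k=1: 31.25 kHz, 41.65 kHz.
k=2: 67.7 kHz, 78.1 kHz.
k=3: 104.15 kHz, 114.55 kHz.
Within [28.75 kHz, 72.75 kHz]: 31.25 kHz, 41.65 kHz, 67.7 kHz.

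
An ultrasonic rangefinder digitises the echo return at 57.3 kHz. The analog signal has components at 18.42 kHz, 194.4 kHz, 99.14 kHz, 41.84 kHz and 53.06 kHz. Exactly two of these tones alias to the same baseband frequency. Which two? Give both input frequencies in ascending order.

fs/2 = 28.65 kHz.
18.42 kHz ≤ fs/2 = 28.65 kHz, passes unchanged.
194.4 kHz mod fs = 22.5 kHz.
22.5 kHz ≤ fs/2 = 28.65 kHz, appears at 22.5 kHz.
99.14 kHz mod fs = 41.84 kHz.
41.84 kHz > fs/2 = 28.65 kHz, folds to fs − 41.84 kHz = 15.46 kHz.
41.84 kHz > fs/2 = 28.65 kHz, folds to fs − 41.84 kHz = 15.46 kHz.
53.06 kHz > fs/2 = 28.65 kHz, folds to fs − 53.06 kHz = 4.24 kHz.
41.84 kHz and 99.14 kHz both map to 15.46 kHz.

41.84 kHz, 99.14 kHz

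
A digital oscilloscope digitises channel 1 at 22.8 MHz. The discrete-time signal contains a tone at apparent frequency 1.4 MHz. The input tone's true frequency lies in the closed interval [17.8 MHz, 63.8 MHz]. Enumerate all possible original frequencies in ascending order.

Frequencies that alias to 1.4 MHz are k·fs ± 1.4 MHz for integer k ≥ 0.
k=0: 1.4 MHz.
k=1: 21.4 MHz, 24.2 MHz.
k=2: 44.2 MHz, 47 MHz.
k=3: 67 MHz, 69.8 MHz.
Within [17.8 MHz, 63.8 MHz]: 21.4 MHz, 24.2 MHz, 44.2 MHz, 47 MHz.

21.4 MHz, 24.2 MHz, 44.2 MHz, 47 MHz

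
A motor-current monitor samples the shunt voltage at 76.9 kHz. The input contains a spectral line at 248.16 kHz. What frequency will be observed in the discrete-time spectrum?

17.46 kHz

248.16 kHz mod fs = 17.46 kHz.
17.46 kHz ≤ fs/2 = 38.45 kHz, appears at 17.46 kHz.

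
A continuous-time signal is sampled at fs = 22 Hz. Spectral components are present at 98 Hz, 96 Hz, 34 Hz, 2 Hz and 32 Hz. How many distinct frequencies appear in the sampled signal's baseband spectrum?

fs/2 = 11 Hz.
98 Hz mod fs = 10 Hz.
10 Hz ≤ fs/2 = 11 Hz, appears at 10 Hz.
96 Hz mod fs = 8 Hz.
8 Hz ≤ fs/2 = 11 Hz, appears at 8 Hz.
34 Hz mod fs = 12 Hz.
12 Hz > fs/2 = 11 Hz, folds to fs − 12 Hz = 10 Hz.
2 Hz ≤ fs/2 = 11 Hz, passes unchanged.
32 Hz mod fs = 10 Hz.
10 Hz ≤ fs/2 = 11 Hz, appears at 10 Hz.
Distinct values: {2 Hz, 8 Hz, 10 Hz} → 3.

3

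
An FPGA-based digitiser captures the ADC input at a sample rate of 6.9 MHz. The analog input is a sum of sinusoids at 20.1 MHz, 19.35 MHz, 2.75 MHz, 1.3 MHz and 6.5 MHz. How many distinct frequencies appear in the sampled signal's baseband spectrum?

fs/2 = 3.45 MHz.
20.1 MHz mod fs = 6.3 MHz.
6.3 MHz > fs/2 = 3.45 MHz, folds to fs − 6.3 MHz = 0.6 MHz.
19.35 MHz mod fs = 5.55 MHz.
5.55 MHz > fs/2 = 3.45 MHz, folds to fs − 5.55 MHz = 1.35 MHz.
2.75 MHz ≤ fs/2 = 3.45 MHz, passes unchanged.
1.3 MHz ≤ fs/2 = 3.45 MHz, passes unchanged.
6.5 MHz > fs/2 = 3.45 MHz, folds to fs − 6.5 MHz = 0.4 MHz.
Distinct values: {0.4 MHz, 0.6 MHz, 1.3 MHz, 1.35 MHz, 2.75 MHz} → 5.

5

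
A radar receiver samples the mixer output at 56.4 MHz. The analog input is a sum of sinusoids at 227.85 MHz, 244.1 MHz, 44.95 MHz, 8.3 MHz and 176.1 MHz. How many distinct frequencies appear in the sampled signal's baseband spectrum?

5

fs/2 = 28.2 MHz.
227.85 MHz mod fs = 2.25 MHz.
2.25 MHz ≤ fs/2 = 28.2 MHz, appears at 2.25 MHz.
244.1 MHz mod fs = 18.5 MHz.
18.5 MHz ≤ fs/2 = 28.2 MHz, appears at 18.5 MHz.
44.95 MHz > fs/2 = 28.2 MHz, folds to fs − 44.95 MHz = 11.45 MHz.
8.3 MHz ≤ fs/2 = 28.2 MHz, passes unchanged.
176.1 MHz mod fs = 6.9 MHz.
6.9 MHz ≤ fs/2 = 28.2 MHz, appears at 6.9 MHz.
Distinct values: {2.25 MHz, 6.9 MHz, 8.3 MHz, 11.45 MHz, 18.5 MHz} → 5.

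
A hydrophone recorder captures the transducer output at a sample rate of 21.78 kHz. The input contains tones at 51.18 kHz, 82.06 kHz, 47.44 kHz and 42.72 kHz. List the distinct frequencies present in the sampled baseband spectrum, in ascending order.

fs/2 = 10.89 kHz.
51.18 kHz mod fs = 7.62 kHz.
7.62 kHz ≤ fs/2 = 10.89 kHz, appears at 7.62 kHz.
82.06 kHz mod fs = 16.72 kHz.
16.72 kHz > fs/2 = 10.89 kHz, folds to fs − 16.72 kHz = 5.06 kHz.
47.44 kHz mod fs = 3.88 kHz.
3.88 kHz ≤ fs/2 = 10.89 kHz, appears at 3.88 kHz.
42.72 kHz mod fs = 20.94 kHz.
20.94 kHz > fs/2 = 10.89 kHz, folds to fs − 20.94 kHz = 0.84 kHz.
Distinct values: {0.84 kHz, 3.88 kHz, 5.06 kHz, 7.62 kHz}.

0.84 kHz, 3.88 kHz, 5.06 kHz, 7.62 kHz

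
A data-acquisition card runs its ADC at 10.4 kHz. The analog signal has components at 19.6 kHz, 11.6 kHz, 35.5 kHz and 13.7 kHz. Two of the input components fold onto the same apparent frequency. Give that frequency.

fs/2 = 5.2 kHz.
19.6 kHz mod fs = 9.2 kHz.
9.2 kHz > fs/2 = 5.2 kHz, folds to fs − 9.2 kHz = 1.2 kHz.
11.6 kHz mod fs = 1.2 kHz.
1.2 kHz ≤ fs/2 = 5.2 kHz, appears at 1.2 kHz.
35.5 kHz mod fs = 4.3 kHz.
4.3 kHz ≤ fs/2 = 5.2 kHz, appears at 4.3 kHz.
13.7 kHz mod fs = 3.3 kHz.
3.3 kHz ≤ fs/2 = 5.2 kHz, appears at 3.3 kHz.
11.6 kHz and 19.6 kHz both map to 1.2 kHz.

1.2 kHz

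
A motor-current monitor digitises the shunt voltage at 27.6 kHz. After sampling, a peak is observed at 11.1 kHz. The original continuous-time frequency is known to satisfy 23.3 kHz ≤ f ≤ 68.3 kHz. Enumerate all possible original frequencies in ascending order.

Frequencies that alias to 11.1 kHz are k·fs ± 11.1 kHz for integer k ≥ 0.
k=0: 11.1 kHz.
k=1: 16.5 kHz, 38.7 kHz.
k=2: 44.1 kHz, 66.3 kHz.
k=3: 71.7 kHz, 93.9 kHz.
Within [23.3 kHz, 68.3 kHz]: 38.7 kHz, 44.1 kHz, 66.3 kHz.

38.7 kHz, 44.1 kHz, 66.3 kHz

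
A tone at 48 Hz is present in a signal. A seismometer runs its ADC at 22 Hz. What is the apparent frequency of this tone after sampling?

48 Hz mod fs = 4 Hz.
4 Hz ≤ fs/2 = 11 Hz, appears at 4 Hz.

4 Hz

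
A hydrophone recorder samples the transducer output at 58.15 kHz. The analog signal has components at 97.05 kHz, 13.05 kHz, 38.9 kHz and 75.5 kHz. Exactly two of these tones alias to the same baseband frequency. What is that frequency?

19.25 kHz

fs/2 = 29.075 kHz.
97.05 kHz mod fs = 38.9 kHz.
38.9 kHz > fs/2 = 29.075 kHz, folds to fs − 38.9 kHz = 19.25 kHz.
13.05 kHz ≤ fs/2 = 29.075 kHz, passes unchanged.
38.9 kHz > fs/2 = 29.075 kHz, folds to fs − 38.9 kHz = 19.25 kHz.
75.5 kHz mod fs = 17.35 kHz.
17.35 kHz ≤ fs/2 = 29.075 kHz, appears at 17.35 kHz.
38.9 kHz and 97.05 kHz both map to 19.25 kHz.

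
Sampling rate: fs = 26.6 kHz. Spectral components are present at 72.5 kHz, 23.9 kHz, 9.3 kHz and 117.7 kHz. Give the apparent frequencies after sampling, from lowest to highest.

fs/2 = 13.3 kHz.
72.5 kHz mod fs = 19.3 kHz.
19.3 kHz > fs/2 = 13.3 kHz, folds to fs − 19.3 kHz = 7.3 kHz.
23.9 kHz > fs/2 = 13.3 kHz, folds to fs − 23.9 kHz = 2.7 kHz.
9.3 kHz ≤ fs/2 = 13.3 kHz, passes unchanged.
117.7 kHz mod fs = 11.3 kHz.
11.3 kHz ≤ fs/2 = 13.3 kHz, appears at 11.3 kHz.
Distinct values: {2.7 kHz, 7.3 kHz, 9.3 kHz, 11.3 kHz}.

2.7 kHz, 7.3 kHz, 9.3 kHz, 11.3 kHz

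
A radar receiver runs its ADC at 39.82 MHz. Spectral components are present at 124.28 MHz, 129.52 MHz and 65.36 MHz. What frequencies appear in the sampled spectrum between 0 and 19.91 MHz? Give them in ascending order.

4.82 MHz, 10.06 MHz, 14.28 MHz

fs/2 = 19.91 MHz.
124.28 MHz mod fs = 4.82 MHz.
4.82 MHz ≤ fs/2 = 19.91 MHz, appears at 4.82 MHz.
129.52 MHz mod fs = 10.06 MHz.
10.06 MHz ≤ fs/2 = 19.91 MHz, appears at 10.06 MHz.
65.36 MHz mod fs = 25.54 MHz.
25.54 MHz > fs/2 = 19.91 MHz, folds to fs − 25.54 MHz = 14.28 MHz.
Distinct values: {4.82 MHz, 10.06 MHz, 14.28 MHz}.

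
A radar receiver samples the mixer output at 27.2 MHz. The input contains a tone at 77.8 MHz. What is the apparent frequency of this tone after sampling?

3.8 MHz

77.8 MHz mod fs = 23.4 MHz.
23.4 MHz > fs/2 = 13.6 MHz, folds to fs − 23.4 MHz = 3.8 MHz.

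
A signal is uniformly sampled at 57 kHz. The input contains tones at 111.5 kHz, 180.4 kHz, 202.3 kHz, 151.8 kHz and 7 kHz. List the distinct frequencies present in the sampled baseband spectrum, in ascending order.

2.5 kHz, 7 kHz, 9.4 kHz, 19.2 kHz, 25.7 kHz

fs/2 = 28.5 kHz.
111.5 kHz mod fs = 54.5 kHz.
54.5 kHz > fs/2 = 28.5 kHz, folds to fs − 54.5 kHz = 2.5 kHz.
180.4 kHz mod fs = 9.4 kHz.
9.4 kHz ≤ fs/2 = 28.5 kHz, appears at 9.4 kHz.
202.3 kHz mod fs = 31.3 kHz.
31.3 kHz > fs/2 = 28.5 kHz, folds to fs − 31.3 kHz = 25.7 kHz.
151.8 kHz mod fs = 37.8 kHz.
37.8 kHz > fs/2 = 28.5 kHz, folds to fs − 37.8 kHz = 19.2 kHz.
7 kHz ≤ fs/2 = 28.5 kHz, passes unchanged.
Distinct values: {2.5 kHz, 7 kHz, 9.4 kHz, 19.2 kHz, 25.7 kHz}.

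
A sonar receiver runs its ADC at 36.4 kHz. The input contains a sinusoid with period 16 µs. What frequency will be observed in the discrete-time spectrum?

T = 16 µs → f = 1/T = 62.5 kHz.
62.5 kHz mod fs = 26.1 kHz.
26.1 kHz > fs/2 = 18.2 kHz, folds to fs − 26.1 kHz = 10.3 kHz.

10.3 kHz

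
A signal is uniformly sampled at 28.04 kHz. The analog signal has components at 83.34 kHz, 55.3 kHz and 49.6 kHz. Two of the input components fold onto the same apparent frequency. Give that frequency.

0.78 kHz

fs/2 = 14.02 kHz.
83.34 kHz mod fs = 27.26 kHz.
27.26 kHz > fs/2 = 14.02 kHz, folds to fs − 27.26 kHz = 0.78 kHz.
55.3 kHz mod fs = 27.26 kHz.
27.26 kHz > fs/2 = 14.02 kHz, folds to fs − 27.26 kHz = 0.78 kHz.
49.6 kHz mod fs = 21.56 kHz.
21.56 kHz > fs/2 = 14.02 kHz, folds to fs − 21.56 kHz = 6.48 kHz.
55.3 kHz and 83.34 kHz both map to 0.78 kHz.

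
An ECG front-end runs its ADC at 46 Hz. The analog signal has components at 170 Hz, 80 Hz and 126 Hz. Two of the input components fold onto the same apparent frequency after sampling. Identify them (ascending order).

80 Hz, 126 Hz

fs/2 = 23 Hz.
170 Hz mod fs = 32 Hz.
32 Hz > fs/2 = 23 Hz, folds to fs − 32 Hz = 14 Hz.
80 Hz mod fs = 34 Hz.
34 Hz > fs/2 = 23 Hz, folds to fs − 34 Hz = 12 Hz.
126 Hz mod fs = 34 Hz.
34 Hz > fs/2 = 23 Hz, folds to fs − 34 Hz = 12 Hz.
80 Hz and 126 Hz both map to 12 Hz.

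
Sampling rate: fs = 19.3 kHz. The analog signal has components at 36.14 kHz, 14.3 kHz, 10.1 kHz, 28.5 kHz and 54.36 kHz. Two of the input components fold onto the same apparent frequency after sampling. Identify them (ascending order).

fs/2 = 9.65 kHz.
36.14 kHz mod fs = 16.84 kHz.
16.84 kHz > fs/2 = 9.65 kHz, folds to fs − 16.84 kHz = 2.46 kHz.
14.3 kHz > fs/2 = 9.65 kHz, folds to fs − 14.3 kHz = 5 kHz.
10.1 kHz > fs/2 = 9.65 kHz, folds to fs − 10.1 kHz = 9.2 kHz.
28.5 kHz mod fs = 9.2 kHz.
9.2 kHz ≤ fs/2 = 9.65 kHz, appears at 9.2 kHz.
54.36 kHz mod fs = 15.76 kHz.
15.76 kHz > fs/2 = 9.65 kHz, folds to fs − 15.76 kHz = 3.54 kHz.
10.1 kHz and 28.5 kHz both map to 9.2 kHz.

10.1 kHz, 28.5 kHz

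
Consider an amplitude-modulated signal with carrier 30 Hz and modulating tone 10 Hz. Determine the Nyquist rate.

AM sidebands sit at fc ± fm = 20 Hz and 40 Hz.
Highest-frequency component: 40 Hz.
Nyquist rate = 2 × 40 Hz = 80 Hz.

80 Hz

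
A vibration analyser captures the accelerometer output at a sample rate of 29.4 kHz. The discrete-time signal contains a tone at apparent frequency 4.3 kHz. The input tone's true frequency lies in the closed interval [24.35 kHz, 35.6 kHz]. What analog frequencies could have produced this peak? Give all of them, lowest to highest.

25.1 kHz, 33.7 kHz

Frequencies that alias to 4.3 kHz are k·fs ± 4.3 kHz for integer k ≥ 0.
k=0: 4.3 kHz.
k=1: 25.1 kHz, 33.7 kHz.
k=2: 54.5 kHz, 63.1 kHz.
Within [24.35 kHz, 35.6 kHz]: 25.1 kHz, 33.7 kHz.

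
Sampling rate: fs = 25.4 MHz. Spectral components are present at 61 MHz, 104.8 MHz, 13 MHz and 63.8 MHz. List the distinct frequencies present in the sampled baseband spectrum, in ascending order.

fs/2 = 12.7 MHz.
61 MHz mod fs = 10.2 MHz.
10.2 MHz ≤ fs/2 = 12.7 MHz, appears at 10.2 MHz.
104.8 MHz mod fs = 3.2 MHz.
3.2 MHz ≤ fs/2 = 12.7 MHz, appears at 3.2 MHz.
13 MHz > fs/2 = 12.7 MHz, folds to fs − 13 MHz = 12.4 MHz.
63.8 MHz mod fs = 13 MHz.
13 MHz > fs/2 = 12.7 MHz, folds to fs − 13 MHz = 12.4 MHz.
Distinct values: {3.2 MHz, 10.2 MHz, 12.4 MHz}.

3.2 MHz, 10.2 MHz, 12.4 MHz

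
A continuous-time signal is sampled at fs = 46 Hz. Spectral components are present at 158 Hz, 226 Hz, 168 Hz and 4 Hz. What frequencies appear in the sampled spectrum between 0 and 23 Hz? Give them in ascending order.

4 Hz, 16 Hz, 20 Hz

fs/2 = 23 Hz.
158 Hz mod fs = 20 Hz.
20 Hz ≤ fs/2 = 23 Hz, appears at 20 Hz.
226 Hz mod fs = 42 Hz.
42 Hz > fs/2 = 23 Hz, folds to fs − 42 Hz = 4 Hz.
168 Hz mod fs = 30 Hz.
30 Hz > fs/2 = 23 Hz, folds to fs − 30 Hz = 16 Hz.
4 Hz ≤ fs/2 = 23 Hz, passes unchanged.
Distinct values: {4 Hz, 16 Hz, 20 Hz}.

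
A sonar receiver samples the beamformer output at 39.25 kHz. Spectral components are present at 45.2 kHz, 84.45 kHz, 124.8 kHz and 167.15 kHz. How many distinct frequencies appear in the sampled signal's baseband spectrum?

fs/2 = 19.625 kHz.
45.2 kHz mod fs = 5.95 kHz.
5.95 kHz ≤ fs/2 = 19.625 kHz, appears at 5.95 kHz.
84.45 kHz mod fs = 5.95 kHz.
5.95 kHz ≤ fs/2 = 19.625 kHz, appears at 5.95 kHz.
124.8 kHz mod fs = 7.05 kHz.
7.05 kHz ≤ fs/2 = 19.625 kHz, appears at 7.05 kHz.
167.15 kHz mod fs = 10.15 kHz.
10.15 kHz ≤ fs/2 = 19.625 kHz, appears at 10.15 kHz.
Distinct values: {5.95 kHz, 7.05 kHz, 10.15 kHz} → 3.

3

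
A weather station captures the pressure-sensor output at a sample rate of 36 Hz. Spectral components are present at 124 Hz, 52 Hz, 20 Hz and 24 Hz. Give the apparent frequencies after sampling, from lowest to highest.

12 Hz, 16 Hz

fs/2 = 18 Hz.
124 Hz mod fs = 16 Hz.
16 Hz ≤ fs/2 = 18 Hz, appears at 16 Hz.
52 Hz mod fs = 16 Hz.
16 Hz ≤ fs/2 = 18 Hz, appears at 16 Hz.
20 Hz > fs/2 = 18 Hz, folds to fs − 20 Hz = 16 Hz.
24 Hz > fs/2 = 18 Hz, folds to fs − 24 Hz = 12 Hz.
Distinct values: {12 Hz, 16 Hz}.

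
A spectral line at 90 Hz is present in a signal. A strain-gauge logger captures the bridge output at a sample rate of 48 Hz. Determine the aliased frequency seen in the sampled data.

90 Hz mod fs = 42 Hz.
42 Hz > fs/2 = 24 Hz, folds to fs − 42 Hz = 6 Hz.

6 Hz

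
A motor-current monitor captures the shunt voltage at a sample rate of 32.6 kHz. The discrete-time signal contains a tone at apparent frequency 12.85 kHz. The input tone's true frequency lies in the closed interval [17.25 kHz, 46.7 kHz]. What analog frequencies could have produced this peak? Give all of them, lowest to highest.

Frequencies that alias to 12.85 kHz are k·fs ± 12.85 kHz for integer k ≥ 0.
k=0: 12.85 kHz.
k=1: 19.75 kHz, 45.45 kHz.
k=2: 52.35 kHz, 78.05 kHz.
Within [17.25 kHz, 46.7 kHz]: 19.75 kHz, 45.45 kHz.

19.75 kHz, 45.45 kHz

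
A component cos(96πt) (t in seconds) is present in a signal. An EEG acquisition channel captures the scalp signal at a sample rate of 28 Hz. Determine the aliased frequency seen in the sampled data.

8 Hz

ω = 96π rad/s → f = ω/(2π) = 48 Hz.
48 Hz mod fs = 20 Hz.
20 Hz > fs/2 = 14 Hz, folds to fs − 20 Hz = 8 Hz.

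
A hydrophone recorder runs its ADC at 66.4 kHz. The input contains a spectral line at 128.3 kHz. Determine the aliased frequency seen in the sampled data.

4.5 kHz

128.3 kHz mod fs = 61.9 kHz.
61.9 kHz > fs/2 = 33.2 kHz, folds to fs − 61.9 kHz = 4.5 kHz.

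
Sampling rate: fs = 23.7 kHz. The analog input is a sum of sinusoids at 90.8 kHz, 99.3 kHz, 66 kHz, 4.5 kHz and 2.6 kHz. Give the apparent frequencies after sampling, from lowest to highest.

fs/2 = 11.85 kHz.
90.8 kHz mod fs = 19.7 kHz.
19.7 kHz > fs/2 = 11.85 kHz, folds to fs − 19.7 kHz = 4 kHz.
99.3 kHz mod fs = 4.5 kHz.
4.5 kHz ≤ fs/2 = 11.85 kHz, appears at 4.5 kHz.
66 kHz mod fs = 18.6 kHz.
18.6 kHz > fs/2 = 11.85 kHz, folds to fs − 18.6 kHz = 5.1 kHz.
4.5 kHz ≤ fs/2 = 11.85 kHz, passes unchanged.
2.6 kHz ≤ fs/2 = 11.85 kHz, passes unchanged.
Distinct values: {2.6 kHz, 4 kHz, 4.5 kHz, 5.1 kHz}.

2.6 kHz, 4 kHz, 4.5 kHz, 5.1 kHz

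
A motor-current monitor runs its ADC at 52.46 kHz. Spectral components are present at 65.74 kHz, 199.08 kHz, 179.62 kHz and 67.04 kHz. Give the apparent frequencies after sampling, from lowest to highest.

fs/2 = 26.23 kHz.
65.74 kHz mod fs = 13.28 kHz.
13.28 kHz ≤ fs/2 = 26.23 kHz, appears at 13.28 kHz.
199.08 kHz mod fs = 41.7 kHz.
41.7 kHz > fs/2 = 26.23 kHz, folds to fs − 41.7 kHz = 10.76 kHz.
179.62 kHz mod fs = 22.24 kHz.
22.24 kHz ≤ fs/2 = 26.23 kHz, appears at 22.24 kHz.
67.04 kHz mod fs = 14.58 kHz.
14.58 kHz ≤ fs/2 = 26.23 kHz, appears at 14.58 kHz.
Distinct values: {10.76 kHz, 13.28 kHz, 14.58 kHz, 22.24 kHz}.

10.76 kHz, 13.28 kHz, 14.58 kHz, 22.24 kHz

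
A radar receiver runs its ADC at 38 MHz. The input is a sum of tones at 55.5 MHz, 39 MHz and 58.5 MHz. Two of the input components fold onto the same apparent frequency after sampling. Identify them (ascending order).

fs/2 = 19 MHz.
55.5 MHz mod fs = 17.5 MHz.
17.5 MHz ≤ fs/2 = 19 MHz, appears at 17.5 MHz.
39 MHz mod fs = 1 MHz.
1 MHz ≤ fs/2 = 19 MHz, appears at 1 MHz.
58.5 MHz mod fs = 20.5 MHz.
20.5 MHz > fs/2 = 19 MHz, folds to fs − 20.5 MHz = 17.5 MHz.
55.5 MHz and 58.5 MHz both map to 17.5 MHz.

55.5 MHz, 58.5 MHz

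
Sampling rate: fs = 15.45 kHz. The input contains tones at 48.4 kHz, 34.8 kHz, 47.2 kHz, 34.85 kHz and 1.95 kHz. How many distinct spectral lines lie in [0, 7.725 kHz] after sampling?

fs/2 = 7.725 kHz.
48.4 kHz mod fs = 2.05 kHz.
2.05 kHz ≤ fs/2 = 7.725 kHz, appears at 2.05 kHz.
34.8 kHz mod fs = 3.9 kHz.
3.9 kHz ≤ fs/2 = 7.725 kHz, appears at 3.9 kHz.
47.2 kHz mod fs = 0.85 kHz.
0.85 kHz ≤ fs/2 = 7.725 kHz, appears at 0.85 kHz.
34.85 kHz mod fs = 3.95 kHz.
3.95 kHz ≤ fs/2 = 7.725 kHz, appears at 3.95 kHz.
1.95 kHz ≤ fs/2 = 7.725 kHz, passes unchanged.
Distinct values: {0.85 kHz, 1.95 kHz, 2.05 kHz, 3.9 kHz, 3.95 kHz} → 5.

5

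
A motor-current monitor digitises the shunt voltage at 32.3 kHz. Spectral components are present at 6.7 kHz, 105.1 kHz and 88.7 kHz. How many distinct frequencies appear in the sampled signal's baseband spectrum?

2

fs/2 = 16.15 kHz.
6.7 kHz ≤ fs/2 = 16.15 kHz, passes unchanged.
105.1 kHz mod fs = 8.2 kHz.
8.2 kHz ≤ fs/2 = 16.15 kHz, appears at 8.2 kHz.
88.7 kHz mod fs = 24.1 kHz.
24.1 kHz > fs/2 = 16.15 kHz, folds to fs − 24.1 kHz = 8.2 kHz.
Distinct values: {6.7 kHz, 8.2 kHz} → 2.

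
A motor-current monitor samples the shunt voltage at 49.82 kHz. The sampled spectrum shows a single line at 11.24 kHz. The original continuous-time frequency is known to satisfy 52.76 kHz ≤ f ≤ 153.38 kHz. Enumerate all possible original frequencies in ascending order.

Frequencies that alias to 11.24 kHz are k·fs ± 11.24 kHz for integer k ≥ 0.
k=0: 11.24 kHz.
k=1: 38.58 kHz, 61.06 kHz.
k=2: 88.4 kHz, 110.88 kHz.
k=3: 138.22 kHz, 160.7 kHz.
k=4: 188.04 kHz, 210.52 kHz.
Within [52.76 kHz, 153.38 kHz]: 61.06 kHz, 88.4 kHz, 110.88 kHz, 138.22 kHz.

61.06 kHz, 88.4 kHz, 110.88 kHz, 138.22 kHz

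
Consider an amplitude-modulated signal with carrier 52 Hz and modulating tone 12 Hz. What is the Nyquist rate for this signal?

AM sidebands sit at fc ± fm = 40 Hz and 64 Hz.
Highest-frequency component: 64 Hz.
Nyquist rate = 2 × 64 Hz = 128 Hz.

128 Hz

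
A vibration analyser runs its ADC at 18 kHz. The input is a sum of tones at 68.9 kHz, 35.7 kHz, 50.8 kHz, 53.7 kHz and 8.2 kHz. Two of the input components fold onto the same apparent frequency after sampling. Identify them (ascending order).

fs/2 = 9 kHz.
68.9 kHz mod fs = 14.9 kHz.
14.9 kHz > fs/2 = 9 kHz, folds to fs − 14.9 kHz = 3.1 kHz.
35.7 kHz mod fs = 17.7 kHz.
17.7 kHz > fs/2 = 9 kHz, folds to fs − 17.7 kHz = 0.3 kHz.
50.8 kHz mod fs = 14.8 kHz.
14.8 kHz > fs/2 = 9 kHz, folds to fs − 14.8 kHz = 3.2 kHz.
53.7 kHz mod fs = 17.7 kHz.
17.7 kHz > fs/2 = 9 kHz, folds to fs − 17.7 kHz = 0.3 kHz.
8.2 kHz ≤ fs/2 = 9 kHz, passes unchanged.
35.7 kHz and 53.7 kHz both map to 0.3 kHz.

35.7 kHz, 53.7 kHz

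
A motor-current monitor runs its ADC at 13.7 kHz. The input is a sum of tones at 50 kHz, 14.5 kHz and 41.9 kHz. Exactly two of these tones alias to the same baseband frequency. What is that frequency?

0.8 kHz

fs/2 = 6.85 kHz.
50 kHz mod fs = 8.9 kHz.
8.9 kHz > fs/2 = 6.85 kHz, folds to fs − 8.9 kHz = 4.8 kHz.
14.5 kHz mod fs = 0.8 kHz.
0.8 kHz ≤ fs/2 = 6.85 kHz, appears at 0.8 kHz.
41.9 kHz mod fs = 0.8 kHz.
0.8 kHz ≤ fs/2 = 6.85 kHz, appears at 0.8 kHz.
14.5 kHz and 41.9 kHz both map to 0.8 kHz.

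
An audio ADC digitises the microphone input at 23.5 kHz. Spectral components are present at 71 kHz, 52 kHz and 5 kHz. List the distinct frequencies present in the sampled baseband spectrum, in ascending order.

0.5 kHz, 5 kHz

fs/2 = 11.75 kHz.
71 kHz mod fs = 0.5 kHz.
0.5 kHz ≤ fs/2 = 11.75 kHz, appears at 0.5 kHz.
52 kHz mod fs = 5 kHz.
5 kHz ≤ fs/2 = 11.75 kHz, appears at 5 kHz.
5 kHz ≤ fs/2 = 11.75 kHz, passes unchanged.
Distinct values: {0.5 kHz, 5 kHz}.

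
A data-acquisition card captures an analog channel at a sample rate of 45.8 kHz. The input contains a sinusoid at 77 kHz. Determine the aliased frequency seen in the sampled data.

14.6 kHz

77 kHz mod fs = 31.2 kHz.
31.2 kHz > fs/2 = 22.9 kHz, folds to fs − 31.2 kHz = 14.6 kHz.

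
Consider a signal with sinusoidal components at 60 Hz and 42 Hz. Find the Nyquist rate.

120 Hz

Highest-frequency component: 60 Hz.
Nyquist rate = 2 × 60 Hz = 120 Hz.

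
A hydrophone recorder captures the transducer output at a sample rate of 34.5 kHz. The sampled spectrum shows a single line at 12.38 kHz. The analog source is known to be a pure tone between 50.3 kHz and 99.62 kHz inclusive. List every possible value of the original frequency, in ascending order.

56.62 kHz, 81.38 kHz, 91.12 kHz

Frequencies that alias to 12.38 kHz are k·fs ± 12.38 kHz for integer k ≥ 0.
k=0: 12.38 kHz.
k=1: 22.12 kHz, 46.88 kHz.
k=2: 56.62 kHz, 81.38 kHz.
k=3: 91.12 kHz, 115.88 kHz.
k=4: 125.62 kHz, 150.38 kHz.
Within [50.3 kHz, 99.62 kHz]: 56.62 kHz, 81.38 kHz, 91.12 kHz.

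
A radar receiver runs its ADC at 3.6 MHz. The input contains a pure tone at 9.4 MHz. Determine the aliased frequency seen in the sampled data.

1.4 MHz

9.4 MHz mod fs = 2.2 MHz.
2.2 MHz > fs/2 = 1.8 MHz, folds to fs − 2.2 MHz = 1.4 MHz.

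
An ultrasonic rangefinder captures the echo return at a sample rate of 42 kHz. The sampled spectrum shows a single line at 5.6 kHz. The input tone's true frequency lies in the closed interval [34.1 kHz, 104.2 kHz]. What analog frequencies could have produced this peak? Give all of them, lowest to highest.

36.4 kHz, 47.6 kHz, 78.4 kHz, 89.6 kHz

Frequencies that alias to 5.6 kHz are k·fs ± 5.6 kHz for integer k ≥ 0.
k=0: 5.6 kHz.
k=1: 36.4 kHz, 47.6 kHz.
k=2: 78.4 kHz, 89.6 kHz.
k=3: 120.4 kHz, 131.6 kHz.
Within [34.1 kHz, 104.2 kHz]: 36.4 kHz, 47.6 kHz, 78.4 kHz, 89.6 kHz.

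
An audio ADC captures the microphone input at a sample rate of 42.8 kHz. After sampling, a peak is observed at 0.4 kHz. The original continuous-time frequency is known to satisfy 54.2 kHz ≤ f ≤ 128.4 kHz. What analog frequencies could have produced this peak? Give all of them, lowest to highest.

85.2 kHz, 86 kHz, 128 kHz

Frequencies that alias to 0.4 kHz are k·fs ± 0.4 kHz for integer k ≥ 0.
k=0: 0.4 kHz.
k=1: 42.4 kHz, 43.2 kHz.
k=2: 85.2 kHz, 86 kHz.
k=3: 128 kHz, 128.8 kHz.
k=4: 170.8 kHz, 171.6 kHz.
Within [54.2 kHz, 128.4 kHz]: 85.2 kHz, 86 kHz, 128 kHz.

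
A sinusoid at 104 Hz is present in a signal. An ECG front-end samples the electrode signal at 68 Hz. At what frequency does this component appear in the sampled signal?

104 Hz mod fs = 36 Hz.
36 Hz > fs/2 = 34 Hz, folds to fs − 36 Hz = 32 Hz.

32 Hz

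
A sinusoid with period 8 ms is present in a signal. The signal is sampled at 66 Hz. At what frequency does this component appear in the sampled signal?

7 Hz

T = 8 ms → f = 1/T = 125 Hz.
125 Hz mod fs = 59 Hz.
59 Hz > fs/2 = 33 Hz, folds to fs − 59 Hz = 7 Hz.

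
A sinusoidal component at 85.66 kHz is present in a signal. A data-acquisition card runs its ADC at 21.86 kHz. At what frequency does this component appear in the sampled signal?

1.78 kHz

85.66 kHz mod fs = 20.08 kHz.
20.08 kHz > fs/2 = 10.93 kHz, folds to fs − 20.08 kHz = 1.78 kHz.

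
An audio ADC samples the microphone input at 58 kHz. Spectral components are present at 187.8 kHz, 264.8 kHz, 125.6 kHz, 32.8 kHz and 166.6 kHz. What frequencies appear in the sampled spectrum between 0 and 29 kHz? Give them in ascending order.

fs/2 = 29 kHz.
187.8 kHz mod fs = 13.8 kHz.
13.8 kHz ≤ fs/2 = 29 kHz, appears at 13.8 kHz.
264.8 kHz mod fs = 32.8 kHz.
32.8 kHz > fs/2 = 29 kHz, folds to fs − 32.8 kHz = 25.2 kHz.
125.6 kHz mod fs = 9.6 kHz.
9.6 kHz ≤ fs/2 = 29 kHz, appears at 9.6 kHz.
32.8 kHz > fs/2 = 29 kHz, folds to fs − 32.8 kHz = 25.2 kHz.
166.6 kHz mod fs = 50.6 kHz.
50.6 kHz > fs/2 = 29 kHz, folds to fs − 50.6 kHz = 7.4 kHz.
Distinct values: {7.4 kHz, 9.6 kHz, 13.8 kHz, 25.2 kHz}.

7.4 kHz, 9.6 kHz, 13.8 kHz, 25.2 kHz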